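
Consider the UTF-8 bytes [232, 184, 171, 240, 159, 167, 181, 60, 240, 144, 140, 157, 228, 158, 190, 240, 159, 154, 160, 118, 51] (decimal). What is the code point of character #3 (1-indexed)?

U+003C

Offset 0: leading byte 0xE8 = 11101000 → 3-byte char #1 = E8 B8 AB.
Offset 3: leading byte 0xF0 = 11110000 → 4-byte char #2 = F0 9F A7 B5.
Offset 7: leading byte 0x3C = 00111100 → 1-byte char #3 = 3C.
Leading byte 0x3C = 00111100 matches 0xxxxxxx → 1-byte sequence.
Byte 1: 0x3C = 00111100, payload 0111100 (7 bits).
Concatenate: 0111100 = 0x3C (7 bits → U+003C).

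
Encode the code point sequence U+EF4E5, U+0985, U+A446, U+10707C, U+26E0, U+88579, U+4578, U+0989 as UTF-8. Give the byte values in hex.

F3 AF 93 A5 E0 A6 85 EA 91 86 F4 87 81 BC E2 9B A0 F2 88 95 B9 E4 95 B8 E0 A6 89

U+EF4E5: 4-byte form → F3 AF 93 A5.
U+0985: 3-byte form → E0 A6 85.
U+A446: 3-byte form → EA 91 86.
U+10707C: 4-byte form → F4 87 81 BC.
U+26E0: 3-byte form → E2 9B A0.
U+88579: 4-byte form → F2 88 95 B9.
U+4578: 3-byte form → E4 95 B8.
U+0989: 3-byte form → E0 A6 89.
Concatenated (27 bytes): F3 AF 93 A5 E0 A6 85 EA 91 86 F4 87 81 BC E2 9B A0 F2 88 95 B9 E4 95 B8 E0 A6 89.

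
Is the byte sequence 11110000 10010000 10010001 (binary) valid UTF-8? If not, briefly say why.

invalid (sequence truncated)

Leading byte 0xF0 = 11110000 → 4-byte form, but only 3 bytes are present.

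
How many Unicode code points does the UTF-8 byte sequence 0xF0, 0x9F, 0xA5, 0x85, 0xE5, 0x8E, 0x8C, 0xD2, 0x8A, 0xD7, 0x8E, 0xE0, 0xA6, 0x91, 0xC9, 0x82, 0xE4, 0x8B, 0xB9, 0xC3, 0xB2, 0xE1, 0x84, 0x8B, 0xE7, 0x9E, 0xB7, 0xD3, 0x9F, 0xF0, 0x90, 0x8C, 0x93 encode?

Byte at offset 0: 0xF0 = 11110000 → 4-byte char (#1). Advance 4.
Byte at offset 4: 0xE5 = 11100101 → 3-byte char (#2). Advance 3.
Byte at offset 7: 0xD2 = 11010010 → 2-byte char (#3). Advance 2.
Byte at offset 9: 0xD7 = 11010111 → 2-byte char (#4). Advance 2.
Byte at offset 11: 0xE0 = 11100000 → 3-byte char (#5). Advance 3.
Byte at offset 14: 0xC9 = 11001001 → 2-byte char (#6). Advance 2.
Byte at offset 16: 0xE4 = 11100100 → 3-byte char (#7). Advance 3.
Byte at offset 19: 0xC3 = 11000011 → 2-byte char (#8). Advance 2.
Byte at offset 21: 0xE1 = 11100001 → 3-byte char (#9). Advance 3.
Byte at offset 24: 0xE7 = 11100111 → 3-byte char (#10). Advance 3.
Byte at offset 27: 0xD3 = 11010011 → 2-byte char (#11). Advance 2.
Byte at offset 29: 0xF0 = 11110000 → 4-byte char (#12). Advance 4.
Reached end at offset 33 after 12 code points.

12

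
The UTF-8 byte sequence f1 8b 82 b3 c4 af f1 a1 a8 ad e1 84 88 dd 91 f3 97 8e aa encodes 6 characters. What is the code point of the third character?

Offset 0: leading byte 0xF1 = 11110001 → 4-byte char #1 = F1 8B 82 B3.
Offset 4: leading byte 0xC4 = 11000100 → 2-byte char #2 = C4 AF.
Offset 6: leading byte 0xF1 = 11110001 → 4-byte char #3 = F1 A1 A8 AD.
Leading byte 0xF1 = 11110001 matches 11110xxx → 4-byte sequence.
Byte 1: 0xF1 = 11110001, payload 001 (3 bits).
Byte 2: 0xA1 = 10100001 (10xxxxxx ✓), payload 100001.
Byte 3: 0xA8 = 10101000 (10xxxxxx ✓), payload 101000.
Byte 4: 0xAD = 10101101 (10xxxxxx ✓), payload 101101.
Concatenate: 001100001101000101101 = 0x61A2D (21 bits → U+61A2D).

U+61A2D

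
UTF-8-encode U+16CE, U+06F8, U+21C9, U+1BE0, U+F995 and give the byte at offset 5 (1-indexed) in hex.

1-indexed offset 5 is 0-indexed offset 4.
U+16CE → 3-byte form E1 9B 8E at offsets 0–2.
U+06F8 → 2-byte form DB B8 at offsets 3–4.
Offset 4 falls in char 2's range; it's byte 2 of DB B8 = 0xB8.

0xB8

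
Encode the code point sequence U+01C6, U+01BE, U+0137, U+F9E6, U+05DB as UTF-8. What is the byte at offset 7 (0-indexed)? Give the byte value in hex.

0xA7

U+01C6 → 2-byte form C7 86 at offsets 0–1.
U+01BE → 2-byte form C6 BE at offsets 2–3.
U+0137 → 2-byte form C4 B7 at offsets 4–5.
U+F9E6 → 3-byte form EF A7 A6 at offsets 6–8.
Offset 7 falls in char 4's range; it's byte 2 of EF A7 A6 = 0xA7.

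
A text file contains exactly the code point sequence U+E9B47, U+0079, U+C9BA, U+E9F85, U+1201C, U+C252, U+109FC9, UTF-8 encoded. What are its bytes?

F3 A9 AD 87 79 EC A6 BA F3 A9 BE 85 F0 92 80 9C EC 89 92 F4 89 BF 89

U+E9B47: 4-byte form → F3 A9 AD 87.
U+0079: 1-byte form → 79.
U+C9BA: 3-byte form → EC A6 BA.
U+E9F85: 4-byte form → F3 A9 BE 85.
U+1201C: 4-byte form → F0 92 80 9C.
U+C252: 3-byte form → EC 89 92.
U+109FC9: 4-byte form → F4 89 BF 89.
Concatenated (23 bytes): F3 A9 AD 87 79 EC A6 BA F3 A9 BE 85 F0 92 80 9C EC 89 92 F4 89 BF 89.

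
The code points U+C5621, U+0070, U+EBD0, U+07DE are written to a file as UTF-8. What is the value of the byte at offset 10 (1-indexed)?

0x9E

1-indexed offset 10 is 0-indexed offset 9.
U+C5621 → 4-byte form F3 85 98 A1 at offsets 0–3.
U+0070 → 1-byte form 70 at offsets 4–4.
U+EBD0 → 3-byte form EE AF 90 at offsets 5–7.
U+07DE → 2-byte form DF 9E at offsets 8–9.
Offset 9 falls in char 4's range; it's byte 2 of DF 9E = 0x9E.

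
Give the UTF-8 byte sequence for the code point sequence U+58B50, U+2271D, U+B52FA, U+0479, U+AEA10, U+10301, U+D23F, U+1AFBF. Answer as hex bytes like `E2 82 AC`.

F1 98 AD 90 F0 A2 9C 9D F2 B5 8B BA D1 B9 F2 AE A8 90 F0 90 8C 81 ED 88 BF F0 9A BE BF

U+58B50: 4-byte form → F1 98 AD 90.
U+2271D: 4-byte form → F0 A2 9C 9D.
U+B52FA: 4-byte form → F2 B5 8B BA.
U+0479: 2-byte form → D1 B9.
U+AEA10: 4-byte form → F2 AE A8 90.
U+10301: 4-byte form → F0 90 8C 81.
U+D23F: 3-byte form → ED 88 BF.
U+1AFBF: 4-byte form → F0 9A BE BF.
Concatenated (29 bytes): F1 98 AD 90 F0 A2 9C 9D F2 B5 8B BA D1 B9 F2 AE A8 90 F0 90 8C 81 ED 88 BF F0 9A BE BF.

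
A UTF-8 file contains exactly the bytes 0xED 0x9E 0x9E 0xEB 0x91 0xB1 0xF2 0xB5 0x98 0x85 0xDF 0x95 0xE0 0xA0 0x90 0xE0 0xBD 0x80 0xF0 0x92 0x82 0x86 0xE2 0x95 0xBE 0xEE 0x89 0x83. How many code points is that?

Byte at offset 0: 0xED = 11101101 → 3-byte char (#1). Advance 3.
Byte at offset 3: 0xEB = 11101011 → 3-byte char (#2). Advance 3.
Byte at offset 6: 0xF2 = 11110010 → 4-byte char (#3). Advance 4.
Byte at offset 10: 0xDF = 11011111 → 2-byte char (#4). Advance 2.
Byte at offset 12: 0xE0 = 11100000 → 3-byte char (#5). Advance 3.
Byte at offset 15: 0xE0 = 11100000 → 3-byte char (#6). Advance 3.
Byte at offset 18: 0xF0 = 11110000 → 4-byte char (#7). Advance 4.
Byte at offset 22: 0xE2 = 11100010 → 3-byte char (#8). Advance 3.
Byte at offset 25: 0xEE = 11101110 → 3-byte char (#9). Advance 3.
Reached end at offset 28 after 9 code points.

9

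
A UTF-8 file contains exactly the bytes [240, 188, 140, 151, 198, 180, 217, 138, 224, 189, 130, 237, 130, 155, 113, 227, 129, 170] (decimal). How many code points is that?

7

Byte at offset 0: 0xF0 = 11110000 → 4-byte char (#1). Advance 4.
Byte at offset 4: 0xC6 = 11000110 → 2-byte char (#2). Advance 2.
Byte at offset 6: 0xD9 = 11011001 → 2-byte char (#3). Advance 2.
Byte at offset 8: 0xE0 = 11100000 → 3-byte char (#4). Advance 3.
Byte at offset 11: 0xED = 11101101 → 3-byte char (#5). Advance 3.
Byte at offset 14: 0x71 = 01110001 → 1-byte char (#6). Advance 1.
Byte at offset 15: 0xE3 = 11100011 → 3-byte char (#7). Advance 3.
Reached end at offset 18 after 7 code points.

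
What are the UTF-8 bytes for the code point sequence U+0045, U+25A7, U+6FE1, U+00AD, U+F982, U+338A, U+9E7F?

U+0045: 1-byte form → 45.
U+25A7: 3-byte form → E2 96 A7.
U+6FE1: 3-byte form → E6 BF A1.
U+00AD: 2-byte form → C2 AD.
U+F982: 3-byte form → EF A6 82.
U+338A: 3-byte form → E3 8E 8A.
U+9E7F: 3-byte form → E9 B9 BF.
Concatenated (18 bytes): 45 E2 96 A7 E6 BF A1 C2 AD EF A6 82 E3 8E 8A E9 B9 BF.

45 E2 96 A7 E6 BF A1 C2 AD EF A6 82 E3 8E 8A E9 B9 BF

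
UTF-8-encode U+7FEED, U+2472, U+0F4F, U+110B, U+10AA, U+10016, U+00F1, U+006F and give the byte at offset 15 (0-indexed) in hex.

U+7FEED → 4-byte form F1 BF BB AD at offsets 0–3.
U+2472 → 3-byte form E2 91 B2 at offsets 4–6.
U+0F4F → 3-byte form E0 BD 8F at offsets 7–9.
U+110B → 3-byte form E1 84 8B at offsets 10–12.
U+10AA → 3-byte form E1 82 AA at offsets 13–15.
Offset 15 falls in char 5's range; it's byte 3 of E1 82 AA = 0xAA.

0xAA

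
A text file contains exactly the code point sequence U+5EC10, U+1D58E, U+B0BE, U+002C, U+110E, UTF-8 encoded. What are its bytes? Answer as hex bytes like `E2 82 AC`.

U+5EC10: 4-byte form → F1 9E B0 90.
U+1D58E: 4-byte form → F0 9D 96 8E.
U+B0BE: 3-byte form → EB 82 BE.
U+002C: 1-byte form → 2C.
U+110E: 3-byte form → E1 84 8E.
Concatenated (15 bytes): F1 9E B0 90 F0 9D 96 8E EB 82 BE 2C E1 84 8E.

F1 9E B0 90 F0 9D 96 8E EB 82 BE 2C E1 84 8E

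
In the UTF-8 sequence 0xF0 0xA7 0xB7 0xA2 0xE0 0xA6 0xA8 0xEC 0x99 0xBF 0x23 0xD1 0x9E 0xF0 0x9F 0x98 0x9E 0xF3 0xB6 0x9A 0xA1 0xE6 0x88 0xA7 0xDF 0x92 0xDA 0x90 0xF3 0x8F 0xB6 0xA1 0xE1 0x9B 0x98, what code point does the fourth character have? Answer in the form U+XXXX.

U+0023

Offset 0: leading byte 0xF0 = 11110000 → 4-byte char #1 = F0 A7 B7 A2.
Offset 4: leading byte 0xE0 = 11100000 → 3-byte char #2 = E0 A6 A8.
Offset 7: leading byte 0xEC = 11101100 → 3-byte char #3 = EC 99 BF.
Offset 10: leading byte 0x23 = 00100011 → 1-byte char #4 = 23.
Leading byte 0x23 = 00100011 matches 0xxxxxxx → 1-byte sequence.
Byte 1: 0x23 = 00100011, payload 0100011 (7 bits).
Concatenate: 0100011 = 0x23 (7 bits → U+0023).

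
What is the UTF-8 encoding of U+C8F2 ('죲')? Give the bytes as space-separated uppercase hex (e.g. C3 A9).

EC A3 B2

U+C8F2 = 0xC8F2 = 51442 decimal. In range U+0800–U+FFFF → 3-byte form: 1110xxxx 10xxxxxx 10xxxxxx.
Binary (16 bits): 1100100011110010.
Split 4+6+6: 1100 | 100011 | 110010.
Byte 1: 11101100 = 0xEC.
Byte 2: 10100011 = 0xA3.
Byte 3: 10110010 = 0xB2.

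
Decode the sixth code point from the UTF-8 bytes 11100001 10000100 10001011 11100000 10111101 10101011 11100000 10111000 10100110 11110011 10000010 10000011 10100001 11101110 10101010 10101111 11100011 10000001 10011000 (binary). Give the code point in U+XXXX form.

U+3058

Offset 0: leading byte 0xE1 = 11100001 → 3-byte char #1 = E1 84 8B.
Offset 3: leading byte 0xE0 = 11100000 → 3-byte char #2 = E0 BD AB.
Offset 6: leading byte 0xE0 = 11100000 → 3-byte char #3 = E0 B8 A6.
Offset 9: leading byte 0xF3 = 11110011 → 4-byte char #4 = F3 82 83 A1.
Offset 13: leading byte 0xEE = 11101110 → 3-byte char #5 = EE AA AF.
Offset 16: leading byte 0xE3 = 11100011 → 3-byte char #6 = E3 81 98.
Leading byte 0xE3 = 11100011 matches 1110xxxx → 3-byte sequence.
Byte 1: 0xE3 = 11100011, payload 0011 (4 bits).
Byte 2: 0x81 = 10000001 (10xxxxxx ✓), payload 000001.
Byte 3: 0x98 = 10011000 (10xxxxxx ✓), payload 011000.
Concatenate: 0011000001011000 = 0x3058 (16 bits → U+3058).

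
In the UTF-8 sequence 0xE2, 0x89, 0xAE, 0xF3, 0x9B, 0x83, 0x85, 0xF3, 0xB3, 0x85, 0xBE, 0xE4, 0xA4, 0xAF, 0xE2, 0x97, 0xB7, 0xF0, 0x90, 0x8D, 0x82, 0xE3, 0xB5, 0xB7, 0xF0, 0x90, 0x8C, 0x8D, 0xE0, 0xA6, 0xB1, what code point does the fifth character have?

U+25F7

Offset 0: leading byte 0xE2 = 11100010 → 3-byte char #1 = E2 89 AE.
Offset 3: leading byte 0xF3 = 11110011 → 4-byte char #2 = F3 9B 83 85.
Offset 7: leading byte 0xF3 = 11110011 → 4-byte char #3 = F3 B3 85 BE.
Offset 11: leading byte 0xE4 = 11100100 → 3-byte char #4 = E4 A4 AF.
Offset 14: leading byte 0xE2 = 11100010 → 3-byte char #5 = E2 97 B7.
Leading byte 0xE2 = 11100010 matches 1110xxxx → 3-byte sequence.
Byte 1: 0xE2 = 11100010, payload 0010 (4 bits).
Byte 2: 0x97 = 10010111 (10xxxxxx ✓), payload 010111.
Byte 3: 0xB7 = 10110111 (10xxxxxx ✓), payload 110111.
Concatenate: 0010010111110111 = 0x25F7 (16 bits → U+25F7).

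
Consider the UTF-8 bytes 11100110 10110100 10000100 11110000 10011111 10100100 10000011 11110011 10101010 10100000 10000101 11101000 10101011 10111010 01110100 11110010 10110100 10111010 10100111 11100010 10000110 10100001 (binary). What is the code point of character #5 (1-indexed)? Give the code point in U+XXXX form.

Offset 0: leading byte 0xE6 = 11100110 → 3-byte char #1 = E6 B4 84.
Offset 3: leading byte 0xF0 = 11110000 → 4-byte char #2 = F0 9F A4 83.
Offset 7: leading byte 0xF3 = 11110011 → 4-byte char #3 = F3 AA A0 85.
Offset 11: leading byte 0xE8 = 11101000 → 3-byte char #4 = E8 AB BA.
Offset 14: leading byte 0x74 = 01110100 → 1-byte char #5 = 74.
Leading byte 0x74 = 01110100 matches 0xxxxxxx → 1-byte sequence.
Byte 1: 0x74 = 01110100, payload 1110100 (7 bits).
Concatenate: 1110100 = 0x74 (7 bits → U+0074).

U+0074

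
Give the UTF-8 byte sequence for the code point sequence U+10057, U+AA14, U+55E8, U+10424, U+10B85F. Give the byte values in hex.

F0 90 81 97 EA A8 94 E5 97 A8 F0 90 90 A4 F4 8B A1 9F

U+10057: 4-byte form → F0 90 81 97.
U+AA14: 3-byte form → EA A8 94.
U+55E8: 3-byte form → E5 97 A8.
U+10424: 4-byte form → F0 90 90 A4.
U+10B85F: 4-byte form → F4 8B A1 9F.
Concatenated (18 bytes): F0 90 81 97 EA A8 94 E5 97 A8 F0 90 90 A4 F4 8B A1 9F.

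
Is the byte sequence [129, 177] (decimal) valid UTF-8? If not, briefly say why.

Byte 0x81 = 10000001 has the form 10xxxxxx — a continuation byte — but there is no preceding leading byte.

invalid (continuation byte with no leading byte)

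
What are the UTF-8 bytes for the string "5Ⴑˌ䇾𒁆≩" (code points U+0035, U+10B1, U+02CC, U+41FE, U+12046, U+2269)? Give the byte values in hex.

U+0035: 1-byte form → 35.
U+10B1: 3-byte form → E1 82 B1.
U+02CC: 2-byte form → CB 8C.
U+41FE: 3-byte form → E4 87 BE.
U+12046: 4-byte form → F0 92 81 86.
U+2269: 3-byte form → E2 89 A9.
Concatenated (16 bytes): 35 E1 82 B1 CB 8C E4 87 BE F0 92 81 86 E2 89 A9.

35 E1 82 B1 CB 8C E4 87 BE F0 92 81 86 E2 89 A9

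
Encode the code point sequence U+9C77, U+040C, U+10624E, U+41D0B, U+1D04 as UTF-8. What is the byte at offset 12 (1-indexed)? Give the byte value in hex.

0xB4

1-indexed offset 12 is 0-indexed offset 11.
U+9C77 → 3-byte form E9 B1 B7 at offsets 0–2.
U+040C → 2-byte form D0 8C at offsets 3–4.
U+10624E → 4-byte form F4 86 89 8E at offsets 5–8.
U+41D0B → 4-byte form F1 81 B4 8B at offsets 9–12.
Offset 11 falls in char 4's range; it's byte 3 of F1 81 B4 8B = 0xB4.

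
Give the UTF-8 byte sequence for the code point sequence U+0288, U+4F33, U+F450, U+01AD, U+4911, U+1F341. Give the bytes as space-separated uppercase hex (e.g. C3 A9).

CA 88 E4 BC B3 EF 91 90 C6 AD E4 A4 91 F0 9F 8D 81

U+0288: 2-byte form → CA 88.
U+4F33: 3-byte form → E4 BC B3.
U+F450: 3-byte form → EF 91 90.
U+01AD: 2-byte form → C6 AD.
U+4911: 3-byte form → E4 A4 91.
U+1F341: 4-byte form → F0 9F 8D 81.
Concatenated (17 bytes): CA 88 E4 BC B3 EF 91 90 C6 AD E4 A4 91 F0 9F 8D 81.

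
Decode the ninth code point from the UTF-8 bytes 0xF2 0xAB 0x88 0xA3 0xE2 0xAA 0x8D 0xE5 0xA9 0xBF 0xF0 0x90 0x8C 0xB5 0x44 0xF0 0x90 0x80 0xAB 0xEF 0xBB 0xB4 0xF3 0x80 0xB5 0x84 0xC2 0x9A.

U+009A

Offset 0: leading byte 0xF2 = 11110010 → 4-byte char #1 = F2 AB 88 A3.
Offset 4: leading byte 0xE2 = 11100010 → 3-byte char #2 = E2 AA 8D.
Offset 7: leading byte 0xE5 = 11100101 → 3-byte char #3 = E5 A9 BF.
Offset 10: leading byte 0xF0 = 11110000 → 4-byte char #4 = F0 90 8C B5.
Offset 14: leading byte 0x44 = 01000100 → 1-byte char #5 = 44.
Offset 15: leading byte 0xF0 = 11110000 → 4-byte char #6 = F0 90 80 AB.
Offset 19: leading byte 0xEF = 11101111 → 3-byte char #7 = EF BB B4.
Offset 22: leading byte 0xF3 = 11110011 → 4-byte char #8 = F3 80 B5 84.
Offset 26: leading byte 0xC2 = 11000010 → 2-byte char #9 = C2 9A.
Leading byte 0xC2 = 11000010 matches 110xxxxx → 2-byte sequence.
Byte 1: 0xC2 = 11000010, payload 00010 (5 bits).
Byte 2: 0x9A = 10011010 (10xxxxxx ✓), payload 011010.
Concatenate: 00010011010 = 0x9A (11 bits → U+009A).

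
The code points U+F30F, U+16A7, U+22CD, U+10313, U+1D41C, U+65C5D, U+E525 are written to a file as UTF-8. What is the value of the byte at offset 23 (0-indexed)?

U+F30F → 3-byte form EF 8C 8F at offsets 0–2.
U+16A7 → 3-byte form E1 9A A7 at offsets 3–5.
U+22CD → 3-byte form E2 8B 8D at offsets 6–8.
U+10313 → 4-byte form F0 90 8C 93 at offsets 9–12.
U+1D41C → 4-byte form F0 9D 90 9C at offsets 13–16.
U+65C5D → 4-byte form F1 A5 B1 9D at offsets 17–20.
U+E525 → 3-byte form EE 94 A5 at offsets 21–23.
Offset 23 falls in char 7's range; it's byte 3 of EE 94 A5 = 0xA5.

0xA5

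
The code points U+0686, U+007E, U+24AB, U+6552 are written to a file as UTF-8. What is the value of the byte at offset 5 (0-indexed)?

0xAB

U+0686 → 2-byte form DA 86 at offsets 0–1.
U+007E → 1-byte form 7E at offsets 2–2.
U+24AB → 3-byte form E2 92 AB at offsets 3–5.
Offset 5 falls in char 3's range; it's byte 3 of E2 92 AB = 0xAB.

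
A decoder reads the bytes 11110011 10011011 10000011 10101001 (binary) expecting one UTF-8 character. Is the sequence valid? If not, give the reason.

valid

Leading byte 0xF3 = 11110011 → 4-byte form.
Continuation bytes 0x9B=10011011, 0x83=10000011, 0xA9=10101001 all match 10xxxxxx.
Decoded value 0xDB0E9 is ≥ 0x10000 (shortest form) and not a surrogate.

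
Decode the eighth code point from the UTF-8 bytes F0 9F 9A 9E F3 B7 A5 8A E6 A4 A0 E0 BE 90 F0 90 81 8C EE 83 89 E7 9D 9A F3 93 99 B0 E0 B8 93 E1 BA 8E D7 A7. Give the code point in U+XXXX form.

U+D3670

Offset 0: leading byte 0xF0 = 11110000 → 4-byte char #1 = F0 9F 9A 9E.
Offset 4: leading byte 0xF3 = 11110011 → 4-byte char #2 = F3 B7 A5 8A.
Offset 8: leading byte 0xE6 = 11100110 → 3-byte char #3 = E6 A4 A0.
Offset 11: leading byte 0xE0 = 11100000 → 3-byte char #4 = E0 BE 90.
Offset 14: leading byte 0xF0 = 11110000 → 4-byte char #5 = F0 90 81 8C.
Offset 18: leading byte 0xEE = 11101110 → 3-byte char #6 = EE 83 89.
Offset 21: leading byte 0xE7 = 11100111 → 3-byte char #7 = E7 9D 9A.
Offset 24: leading byte 0xF3 = 11110011 → 4-byte char #8 = F3 93 99 B0.
Leading byte 0xF3 = 11110011 matches 11110xxx → 4-byte sequence.
Byte 1: 0xF3 = 11110011, payload 011 (3 bits).
Byte 2: 0x93 = 10010011 (10xxxxxx ✓), payload 010011.
Byte 3: 0x99 = 10011001 (10xxxxxx ✓), payload 011001.
Byte 4: 0xB0 = 10110000 (10xxxxxx ✓), payload 110000.
Concatenate: 011010011011001110000 = 0xD3670 (21 bits → U+D3670).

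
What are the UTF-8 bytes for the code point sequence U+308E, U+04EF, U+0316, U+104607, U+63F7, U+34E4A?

E3 82 8E D3 AF CC 96 F4 84 98 87 E6 8F B7 F0 B4 B9 8A

U+308E: 3-byte form → E3 82 8E.
U+04EF: 2-byte form → D3 AF.
U+0316: 2-byte form → CC 96.
U+104607: 4-byte form → F4 84 98 87.
U+63F7: 3-byte form → E6 8F B7.
U+34E4A: 4-byte form → F0 B4 B9 8A.
Concatenated (18 bytes): E3 82 8E D3 AF CC 96 F4 84 98 87 E6 8F B7 F0 B4 B9 8A.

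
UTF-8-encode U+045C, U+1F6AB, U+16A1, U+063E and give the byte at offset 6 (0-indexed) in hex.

U+045C → 2-byte form D1 9C at offsets 0–1.
U+1F6AB → 4-byte form F0 9F 9A AB at offsets 2–5.
U+16A1 → 3-byte form E1 9A A1 at offsets 6–8.
Offset 6 falls in char 3's range; it's byte 1 of E1 9A A1 = 0xE1.

0xE1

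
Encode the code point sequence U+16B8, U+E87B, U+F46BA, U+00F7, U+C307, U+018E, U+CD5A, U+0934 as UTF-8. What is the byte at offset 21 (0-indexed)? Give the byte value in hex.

U+16B8 → 3-byte form E1 9A B8 at offsets 0–2.
U+E87B → 3-byte form EE A1 BB at offsets 3–5.
U+F46BA → 4-byte form F3 B4 9A BA at offsets 6–9.
U+00F7 → 2-byte form C3 B7 at offsets 10–11.
U+C307 → 3-byte form EC 8C 87 at offsets 12–14.
U+018E → 2-byte form C6 8E at offsets 15–16.
U+CD5A → 3-byte form EC B5 9A at offsets 17–19.
U+0934 → 3-byte form E0 A4 B4 at offsets 20–22.
Offset 21 falls in char 8's range; it's byte 2 of E0 A4 B4 = 0xA4.

0xA4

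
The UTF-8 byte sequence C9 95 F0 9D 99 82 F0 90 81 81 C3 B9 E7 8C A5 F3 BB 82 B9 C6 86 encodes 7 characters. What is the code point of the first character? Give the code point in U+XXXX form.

U+0255

Offset 0: leading byte 0xC9 = 11001001 → 2-byte char #1 = C9 95.
Leading byte 0xC9 = 11001001 matches 110xxxxx → 2-byte sequence.
Byte 1: 0xC9 = 11001001, payload 01001 (5 bits).
Byte 2: 0x95 = 10010101 (10xxxxxx ✓), payload 010101.
Concatenate: 01001010101 = 0x255 (11 bits → U+0255).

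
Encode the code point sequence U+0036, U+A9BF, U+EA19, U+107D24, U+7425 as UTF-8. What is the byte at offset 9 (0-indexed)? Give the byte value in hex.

U+0036 → 1-byte form 36 at offsets 0–0.
U+A9BF → 3-byte form EA A6 BF at offsets 1–3.
U+EA19 → 3-byte form EE A8 99 at offsets 4–6.
U+107D24 → 4-byte form F4 87 B4 A4 at offsets 7–10.
Offset 9 falls in char 4's range; it's byte 3 of F4 87 B4 A4 = 0xB4.

0xB4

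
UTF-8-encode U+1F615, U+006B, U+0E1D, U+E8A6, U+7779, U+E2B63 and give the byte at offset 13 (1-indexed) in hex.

1-indexed offset 13 is 0-indexed offset 12.
U+1F615 → 4-byte form F0 9F 98 95 at offsets 0–3.
U+006B → 1-byte form 6B at offsets 4–4.
U+0E1D → 3-byte form E0 B8 9D at offsets 5–7.
U+E8A6 → 3-byte form EE A2 A6 at offsets 8–10.
U+7779 → 3-byte form E7 9D B9 at offsets 11–13.
Offset 12 falls in char 5's range; it's byte 2 of E7 9D B9 = 0x9D.

0x9D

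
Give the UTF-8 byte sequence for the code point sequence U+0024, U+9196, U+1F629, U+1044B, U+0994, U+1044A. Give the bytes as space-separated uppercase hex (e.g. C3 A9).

U+0024: 1-byte form → 24.
U+9196: 3-byte form → E9 86 96.
U+1F629: 4-byte form → F0 9F 98 A9.
U+1044B: 4-byte form → F0 90 91 8B.
U+0994: 3-byte form → E0 A6 94.
U+1044A: 4-byte form → F0 90 91 8A.
Concatenated (19 bytes): 24 E9 86 96 F0 9F 98 A9 F0 90 91 8B E0 A6 94 F0 90 91 8A.

24 E9 86 96 F0 9F 98 A9 F0 90 91 8B E0 A6 94 F0 90 91 8A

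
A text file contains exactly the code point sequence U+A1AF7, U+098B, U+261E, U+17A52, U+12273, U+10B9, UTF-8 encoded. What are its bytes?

U+A1AF7: 4-byte form → F2 A1 AB B7.
U+098B: 3-byte form → E0 A6 8B.
U+261E: 3-byte form → E2 98 9E.
U+17A52: 4-byte form → F0 97 A9 92.
U+12273: 4-byte form → F0 92 89 B3.
U+10B9: 3-byte form → E1 82 B9.
Concatenated (21 bytes): F2 A1 AB B7 E0 A6 8B E2 98 9E F0 97 A9 92 F0 92 89 B3 E1 82 B9.

F2 A1 AB B7 E0 A6 8B E2 98 9E F0 97 A9 92 F0 92 89 B3 E1 82 B9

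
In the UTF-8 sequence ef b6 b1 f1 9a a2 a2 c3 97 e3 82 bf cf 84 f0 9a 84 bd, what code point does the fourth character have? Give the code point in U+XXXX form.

U+30BF

Offset 0: leading byte 0xEF = 11101111 → 3-byte char #1 = EF B6 B1.
Offset 3: leading byte 0xF1 = 11110001 → 4-byte char #2 = F1 9A A2 A2.
Offset 7: leading byte 0xC3 = 11000011 → 2-byte char #3 = C3 97.
Offset 9: leading byte 0xE3 = 11100011 → 3-byte char #4 = E3 82 BF.
Leading byte 0xE3 = 11100011 matches 1110xxxx → 3-byte sequence.
Byte 1: 0xE3 = 11100011, payload 0011 (4 bits).
Byte 2: 0x82 = 10000010 (10xxxxxx ✓), payload 000010.
Byte 3: 0xBF = 10111111 (10xxxxxx ✓), payload 111111.
Concatenate: 0011000010111111 = 0x30BF (16 bits → U+30BF).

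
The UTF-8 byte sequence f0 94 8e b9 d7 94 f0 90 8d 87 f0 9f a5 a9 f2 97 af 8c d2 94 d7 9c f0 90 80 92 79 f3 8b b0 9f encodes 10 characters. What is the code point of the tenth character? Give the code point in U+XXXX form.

Offset 0: leading byte 0xF0 = 11110000 → 4-byte char #1 = F0 94 8E B9.
Offset 4: leading byte 0xD7 = 11010111 → 2-byte char #2 = D7 94.
Offset 6: leading byte 0xF0 = 11110000 → 4-byte char #3 = F0 90 8D 87.
Offset 10: leading byte 0xF0 = 11110000 → 4-byte char #4 = F0 9F A5 A9.
Offset 14: leading byte 0xF2 = 11110010 → 4-byte char #5 = F2 97 AF 8C.
Offset 18: leading byte 0xD2 = 11010010 → 2-byte char #6 = D2 94.
Offset 20: leading byte 0xD7 = 11010111 → 2-byte char #7 = D7 9C.
Offset 22: leading byte 0xF0 = 11110000 → 4-byte char #8 = F0 90 80 92.
Offset 26: leading byte 0x79 = 01111001 → 1-byte char #9 = 79.
Offset 27: leading byte 0xF3 = 11110011 → 4-byte char #10 = F3 8B B0 9F.
Leading byte 0xF3 = 11110011 matches 11110xxx → 4-byte sequence.
Byte 1: 0xF3 = 11110011, payload 011 (3 bits).
Byte 2: 0x8B = 10001011 (10xxxxxx ✓), payload 001011.
Byte 3: 0xB0 = 10110000 (10xxxxxx ✓), payload 110000.
Byte 4: 0x9F = 10011111 (10xxxxxx ✓), payload 011111.
Concatenate: 011001011110000011111 = 0xCBC1F (21 bits → U+CBC1F).

U+CBC1F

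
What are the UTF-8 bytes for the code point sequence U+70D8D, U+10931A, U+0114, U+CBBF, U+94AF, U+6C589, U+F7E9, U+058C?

F1 B0 B6 8D F4 89 8C 9A C4 94 EC AE BF E9 92 AF F1 AC 96 89 EF 9F A9 D6 8C

U+70D8D: 4-byte form → F1 B0 B6 8D.
U+10931A: 4-byte form → F4 89 8C 9A.
U+0114: 2-byte form → C4 94.
U+CBBF: 3-byte form → EC AE BF.
U+94AF: 3-byte form → E9 92 AF.
U+6C589: 4-byte form → F1 AC 96 89.
U+F7E9: 3-byte form → EF 9F A9.
U+058C: 2-byte form → D6 8C.
Concatenated (25 bytes): F1 B0 B6 8D F4 89 8C 9A C4 94 EC AE BF E9 92 AF F1 AC 96 89 EF 9F A9 D6 8C.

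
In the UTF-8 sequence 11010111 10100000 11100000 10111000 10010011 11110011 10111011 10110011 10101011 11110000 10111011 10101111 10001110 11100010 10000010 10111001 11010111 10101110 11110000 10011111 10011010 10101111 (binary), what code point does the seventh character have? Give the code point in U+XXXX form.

Offset 0: leading byte 0xD7 = 11010111 → 2-byte char #1 = D7 A0.
Offset 2: leading byte 0xE0 = 11100000 → 3-byte char #2 = E0 B8 93.
Offset 5: leading byte 0xF3 = 11110011 → 4-byte char #3 = F3 BB B3 AB.
Offset 9: leading byte 0xF0 = 11110000 → 4-byte char #4 = F0 BB AF 8E.
Offset 13: leading byte 0xE2 = 11100010 → 3-byte char #5 = E2 82 B9.
Offset 16: leading byte 0xD7 = 11010111 → 2-byte char #6 = D7 AE.
Offset 18: leading byte 0xF0 = 11110000 → 4-byte char #7 = F0 9F 9A AF.
Leading byte 0xF0 = 11110000 matches 11110xxx → 4-byte sequence.
Byte 1: 0xF0 = 11110000, payload 000 (3 bits).
Byte 2: 0x9F = 10011111 (10xxxxxx ✓), payload 011111.
Byte 3: 0x9A = 10011010 (10xxxxxx ✓), payload 011010.
Byte 4: 0xAF = 10101111 (10xxxxxx ✓), payload 101111.
Concatenate: 000011111011010101111 = 0x1F6AF (21 bits → U+1F6AF).

U+1F6AF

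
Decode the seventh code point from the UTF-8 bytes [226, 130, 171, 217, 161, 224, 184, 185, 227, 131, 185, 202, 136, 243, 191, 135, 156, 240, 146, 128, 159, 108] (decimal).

U+1201F

Offset 0: leading byte 0xE2 = 11100010 → 3-byte char #1 = E2 82 AB.
Offset 3: leading byte 0xD9 = 11011001 → 2-byte char #2 = D9 A1.
Offset 5: leading byte 0xE0 = 11100000 → 3-byte char #3 = E0 B8 B9.
Offset 8: leading byte 0xE3 = 11100011 → 3-byte char #4 = E3 83 B9.
Offset 11: leading byte 0xCA = 11001010 → 2-byte char #5 = CA 88.
Offset 13: leading byte 0xF3 = 11110011 → 4-byte char #6 = F3 BF 87 9C.
Offset 17: leading byte 0xF0 = 11110000 → 4-byte char #7 = F0 92 80 9F.
Leading byte 0xF0 = 11110000 matches 11110xxx → 4-byte sequence.
Byte 1: 0xF0 = 11110000, payload 000 (3 bits).
Byte 2: 0x92 = 10010010 (10xxxxxx ✓), payload 010010.
Byte 3: 0x80 = 10000000 (10xxxxxx ✓), payload 000000.
Byte 4: 0x9F = 10011111 (10xxxxxx ✓), payload 011111.
Concatenate: 000010010000000011111 = 0x1201F (21 bits → U+1201F).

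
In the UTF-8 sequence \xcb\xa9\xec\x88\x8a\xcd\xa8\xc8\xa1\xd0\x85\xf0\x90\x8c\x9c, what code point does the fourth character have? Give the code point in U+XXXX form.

U+0221

Offset 0: leading byte 0xCB = 11001011 → 2-byte char #1 = CB A9.
Offset 2: leading byte 0xEC = 11101100 → 3-byte char #2 = EC 88 8A.
Offset 5: leading byte 0xCD = 11001101 → 2-byte char #3 = CD A8.
Offset 7: leading byte 0xC8 = 11001000 → 2-byte char #4 = C8 A1.
Leading byte 0xC8 = 11001000 matches 110xxxxx → 2-byte sequence.
Byte 1: 0xC8 = 11001000, payload 01000 (5 bits).
Byte 2: 0xA1 = 10100001 (10xxxxxx ✓), payload 100001.
Concatenate: 01000100001 = 0x221 (11 bits → U+0221).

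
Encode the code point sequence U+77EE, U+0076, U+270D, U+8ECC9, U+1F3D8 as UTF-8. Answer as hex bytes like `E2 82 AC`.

E7 9F AE 76 E2 9C 8D F2 8E B3 89 F0 9F 8F 98

U+77EE: 3-byte form → E7 9F AE.
U+0076: 1-byte form → 76.
U+270D: 3-byte form → E2 9C 8D.
U+8ECC9: 4-byte form → F2 8E B3 89.
U+1F3D8: 4-byte form → F0 9F 8F 98.
Concatenated (15 bytes): E7 9F AE 76 E2 9C 8D F2 8E B3 89 F0 9F 8F 98.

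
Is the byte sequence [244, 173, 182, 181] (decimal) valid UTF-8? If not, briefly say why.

Leading byte 0xF4 = 11110100 → 4-byte form.
Payload = 0x12DDB5, which exceeds U+10FFFF, the maximum Unicode code point. (Leading bytes F5–FF, or F4 followed by ≥ 0x90, are invalid.)

invalid (encodes a value above U+10FFFF)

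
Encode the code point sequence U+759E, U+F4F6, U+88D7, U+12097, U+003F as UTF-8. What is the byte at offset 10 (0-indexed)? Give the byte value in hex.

U+759E → 3-byte form E7 96 9E at offsets 0–2.
U+F4F6 → 3-byte form EF 93 B6 at offsets 3–5.
U+88D7 → 3-byte form E8 A3 97 at offsets 6–8.
U+12097 → 4-byte form F0 92 82 97 at offsets 9–12.
Offset 10 falls in char 4's range; it's byte 2 of F0 92 82 97 = 0x92.

0x92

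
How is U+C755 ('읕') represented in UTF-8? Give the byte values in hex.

U+C755 = 0xC755 = 51029 decimal. In range U+0800–U+FFFF → 3-byte form: 1110xxxx 10xxxxxx 10xxxxxx.
Binary (16 bits): 1100011101010101.
Split 4+6+6: 1100 | 011101 | 010101.
Byte 1: 11101100 = 0xEC.
Byte 2: 10011101 = 0x9D.
Byte 3: 10010101 = 0x95.

EC 9D 95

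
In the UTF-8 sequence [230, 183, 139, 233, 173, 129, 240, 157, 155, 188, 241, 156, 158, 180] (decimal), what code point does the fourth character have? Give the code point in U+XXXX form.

U+5C7B4

Offset 0: leading byte 0xE6 = 11100110 → 3-byte char #1 = E6 B7 8B.
Offset 3: leading byte 0xE9 = 11101001 → 3-byte char #2 = E9 AD 81.
Offset 6: leading byte 0xF0 = 11110000 → 4-byte char #3 = F0 9D 9B BC.
Offset 10: leading byte 0xF1 = 11110001 → 4-byte char #4 = F1 9C 9E B4.
Leading byte 0xF1 = 11110001 matches 11110xxx → 4-byte sequence.
Byte 1: 0xF1 = 11110001, payload 001 (3 bits).
Byte 2: 0x9C = 10011100 (10xxxxxx ✓), payload 011100.
Byte 3: 0x9E = 10011110 (10xxxxxx ✓), payload 011110.
Byte 4: 0xB4 = 10110100 (10xxxxxx ✓), payload 110100.
Concatenate: 001011100011110110100 = 0x5C7B4 (21 bits → U+5C7B4).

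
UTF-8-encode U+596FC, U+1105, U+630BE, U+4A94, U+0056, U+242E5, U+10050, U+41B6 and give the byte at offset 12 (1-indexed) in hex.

0xE4

1-indexed offset 12 is 0-indexed offset 11.
U+596FC → 4-byte form F1 99 9B BC at offsets 0–3.
U+1105 → 3-byte form E1 84 85 at offsets 4–6.
U+630BE → 4-byte form F1 A3 82 BE at offsets 7–10.
U+4A94 → 3-byte form E4 AA 94 at offsets 11–13.
Offset 11 falls in char 4's range; it's byte 1 of E4 AA 94 = 0xE4.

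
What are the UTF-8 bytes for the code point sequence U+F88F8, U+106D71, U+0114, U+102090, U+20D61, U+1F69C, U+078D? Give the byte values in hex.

U+F88F8: 4-byte form → F3 B8 A3 B8.
U+106D71: 4-byte form → F4 86 B5 B1.
U+0114: 2-byte form → C4 94.
U+102090: 4-byte form → F4 82 82 90.
U+20D61: 4-byte form → F0 A0 B5 A1.
U+1F69C: 4-byte form → F0 9F 9A 9C.
U+078D: 2-byte form → DE 8D.
Concatenated (24 bytes): F3 B8 A3 B8 F4 86 B5 B1 C4 94 F4 82 82 90 F0 A0 B5 A1 F0 9F 9A 9C DE 8D.

F3 B8 A3 B8 F4 86 B5 B1 C4 94 F4 82 82 90 F0 A0 B5 A1 F0 9F 9A 9C DE 8D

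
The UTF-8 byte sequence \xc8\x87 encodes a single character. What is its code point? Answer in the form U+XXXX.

Leading byte 0xC8 = 11001000 matches 110xxxxx → 2-byte sequence.
Byte 1: 0xC8 = 11001000, payload 01000 (5 bits).
Byte 2: 0x87 = 10000111 (10xxxxxx ✓), payload 000111.
Concatenate: 01000000111 = 0x207 (11 bits → U+0207).

U+0207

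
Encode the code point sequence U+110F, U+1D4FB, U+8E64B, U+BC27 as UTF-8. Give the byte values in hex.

U+110F: 3-byte form → E1 84 8F.
U+1D4FB: 4-byte form → F0 9D 93 BB.
U+8E64B: 4-byte form → F2 8E 99 8B.
U+BC27: 3-byte form → EB B0 A7.
Concatenated (14 bytes): E1 84 8F F0 9D 93 BB F2 8E 99 8B EB B0 A7.

E1 84 8F F0 9D 93 BB F2 8E 99 8B EB B0 A7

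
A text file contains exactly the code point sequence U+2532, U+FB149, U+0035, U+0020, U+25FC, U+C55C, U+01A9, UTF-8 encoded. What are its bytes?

E2 94 B2 F3 BB 85 89 35 20 E2 97 BC EC 95 9C C6 A9

U+2532: 3-byte form → E2 94 B2.
U+FB149: 4-byte form → F3 BB 85 89.
U+0035: 1-byte form → 35.
U+0020: 1-byte form → 20.
U+25FC: 3-byte form → E2 97 BC.
U+C55C: 3-byte form → EC 95 9C.
U+01A9: 2-byte form → C6 A9.
Concatenated (17 bytes): E2 94 B2 F3 BB 85 89 35 20 E2 97 BC EC 95 9C C6 A9.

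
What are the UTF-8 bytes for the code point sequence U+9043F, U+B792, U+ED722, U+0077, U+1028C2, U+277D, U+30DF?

F2 90 90 BF EB 9E 92 F3 AD 9C A2 77 F4 82 A3 82 E2 9D BD E3 83 9F

U+9043F: 4-byte form → F2 90 90 BF.
U+B792: 3-byte form → EB 9E 92.
U+ED722: 4-byte form → F3 AD 9C A2.
U+0077: 1-byte form → 77.
U+1028C2: 4-byte form → F4 82 A3 82.
U+277D: 3-byte form → E2 9D BD.
U+30DF: 3-byte form → E3 83 9F.
Concatenated (22 bytes): F2 90 90 BF EB 9E 92 F3 AD 9C A2 77 F4 82 A3 82 E2 9D BD E3 83 9F.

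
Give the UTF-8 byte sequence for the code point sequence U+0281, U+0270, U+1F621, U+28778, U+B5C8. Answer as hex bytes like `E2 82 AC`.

U+0281: 2-byte form → CA 81.
U+0270: 2-byte form → C9 B0.
U+1F621: 4-byte form → F0 9F 98 A1.
U+28778: 4-byte form → F0 A8 9D B8.
U+B5C8: 3-byte form → EB 97 88.
Concatenated (15 bytes): CA 81 C9 B0 F0 9F 98 A1 F0 A8 9D B8 EB 97 88.

CA 81 C9 B0 F0 9F 98 A1 F0 A8 9D B8 EB 97 88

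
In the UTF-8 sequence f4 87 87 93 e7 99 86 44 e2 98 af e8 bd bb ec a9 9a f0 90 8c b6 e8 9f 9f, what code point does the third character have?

U+0044

Offset 0: leading byte 0xF4 = 11110100 → 4-byte char #1 = F4 87 87 93.
Offset 4: leading byte 0xE7 = 11100111 → 3-byte char #2 = E7 99 86.
Offset 7: leading byte 0x44 = 01000100 → 1-byte char #3 = 44.
Leading byte 0x44 = 01000100 matches 0xxxxxxx → 1-byte sequence.
Byte 1: 0x44 = 01000100, payload 1000100 (7 bits).
Concatenate: 1000100 = 0x44 (7 bits → U+0044).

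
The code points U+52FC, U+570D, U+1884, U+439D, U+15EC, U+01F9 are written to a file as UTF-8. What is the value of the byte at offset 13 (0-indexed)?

U+52FC → 3-byte form E5 8B BC at offsets 0–2.
U+570D → 3-byte form E5 9C 8D at offsets 3–5.
U+1884 → 3-byte form E1 A2 84 at offsets 6–8.
U+439D → 3-byte form E4 8E 9D at offsets 9–11.
U+15EC → 3-byte form E1 97 AC at offsets 12–14.
Offset 13 falls in char 5's range; it's byte 2 of E1 97 AC = 0x97.

0x97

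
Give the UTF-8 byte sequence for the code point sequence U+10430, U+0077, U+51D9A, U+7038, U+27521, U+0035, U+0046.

U+10430: 4-byte form → F0 90 90 B0.
U+0077: 1-byte form → 77.
U+51D9A: 4-byte form → F1 91 B6 9A.
U+7038: 3-byte form → E7 80 B8.
U+27521: 4-byte form → F0 A7 94 A1.
U+0035: 1-byte form → 35.
U+0046: 1-byte form → 46.
Concatenated (18 bytes): F0 90 90 B0 77 F1 91 B6 9A E7 80 B8 F0 A7 94 A1 35 46.

F0 90 90 B0 77 F1 91 B6 9A E7 80 B8 F0 A7 94 A1 35 46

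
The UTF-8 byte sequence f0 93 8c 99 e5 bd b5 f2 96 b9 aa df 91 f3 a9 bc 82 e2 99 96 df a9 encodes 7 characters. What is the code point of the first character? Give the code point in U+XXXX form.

U+13319

Offset 0: leading byte 0xF0 = 11110000 → 4-byte char #1 = F0 93 8C 99.
Leading byte 0xF0 = 11110000 matches 11110xxx → 4-byte sequence.
Byte 1: 0xF0 = 11110000, payload 000 (3 bits).
Byte 2: 0x93 = 10010011 (10xxxxxx ✓), payload 010011.
Byte 3: 0x8C = 10001100 (10xxxxxx ✓), payload 001100.
Byte 4: 0x99 = 10011001 (10xxxxxx ✓), payload 011001.
Concatenate: 000010011001100011001 = 0x13319 (21 bits → U+13319).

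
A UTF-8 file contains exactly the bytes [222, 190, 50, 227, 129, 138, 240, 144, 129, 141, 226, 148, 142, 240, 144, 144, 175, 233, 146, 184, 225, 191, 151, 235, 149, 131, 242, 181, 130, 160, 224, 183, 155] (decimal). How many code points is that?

11

Byte at offset 0: 0xDE = 11011110 → 2-byte char (#1). Advance 2.
Byte at offset 2: 0x32 = 00110010 → 1-byte char (#2). Advance 1.
Byte at offset 3: 0xE3 = 11100011 → 3-byte char (#3). Advance 3.
Byte at offset 6: 0xF0 = 11110000 → 4-byte char (#4). Advance 4.
Byte at offset 10: 0xE2 = 11100010 → 3-byte char (#5). Advance 3.
Byte at offset 13: 0xF0 = 11110000 → 4-byte char (#6). Advance 4.
Byte at offset 17: 0xE9 = 11101001 → 3-byte char (#7). Advance 3.
Byte at offset 20: 0xE1 = 11100001 → 3-byte char (#8). Advance 3.
Byte at offset 23: 0xEB = 11101011 → 3-byte char (#9). Advance 3.
Byte at offset 26: 0xF2 = 11110010 → 4-byte char (#10). Advance 4.
Byte at offset 30: 0xE0 = 11100000 → 3-byte char (#11). Advance 3.
Reached end at offset 33 after 11 code points.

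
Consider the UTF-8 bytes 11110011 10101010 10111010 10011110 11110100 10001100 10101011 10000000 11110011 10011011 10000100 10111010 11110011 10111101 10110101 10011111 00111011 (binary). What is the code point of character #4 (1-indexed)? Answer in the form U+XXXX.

U+FDD5F

Offset 0: leading byte 0xF3 = 11110011 → 4-byte char #1 = F3 AA BA 9E.
Offset 4: leading byte 0xF4 = 11110100 → 4-byte char #2 = F4 8C AB 80.
Offset 8: leading byte 0xF3 = 11110011 → 4-byte char #3 = F3 9B 84 BA.
Offset 12: leading byte 0xF3 = 11110011 → 4-byte char #4 = F3 BD B5 9F.
Leading byte 0xF3 = 11110011 matches 11110xxx → 4-byte sequence.
Byte 1: 0xF3 = 11110011, payload 011 (3 bits).
Byte 2: 0xBD = 10111101 (10xxxxxx ✓), payload 111101.
Byte 3: 0xB5 = 10110101 (10xxxxxx ✓), payload 110101.
Byte 4: 0x9F = 10011111 (10xxxxxx ✓), payload 011111.
Concatenate: 011111101110101011111 = 0xFDD5F (21 bits → U+FDD5F).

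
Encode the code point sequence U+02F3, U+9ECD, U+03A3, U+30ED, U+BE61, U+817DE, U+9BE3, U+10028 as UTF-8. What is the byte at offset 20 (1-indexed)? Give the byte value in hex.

0xA3

1-indexed offset 20 is 0-indexed offset 19.
U+02F3 → 2-byte form CB B3 at offsets 0–1.
U+9ECD → 3-byte form E9 BB 8D at offsets 2–4.
U+03A3 → 2-byte form CE A3 at offsets 5–6.
U+30ED → 3-byte form E3 83 AD at offsets 7–9.
U+BE61 → 3-byte form EB B9 A1 at offsets 10–12.
U+817DE → 4-byte form F2 81 9F 9E at offsets 13–16.
U+9BE3 → 3-byte form E9 AF A3 at offsets 17–19.
Offset 19 falls in char 7's range; it's byte 3 of E9 AF A3 = 0xA3.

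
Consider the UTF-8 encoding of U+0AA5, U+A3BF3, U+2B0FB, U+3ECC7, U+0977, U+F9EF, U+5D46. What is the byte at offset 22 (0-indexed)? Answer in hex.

0xB5

U+0AA5 → 3-byte form E0 AA A5 at offsets 0–2.
U+A3BF3 → 4-byte form F2 A3 AF B3 at offsets 3–6.
U+2B0FB → 4-byte form F0 AB 83 BB at offsets 7–10.
U+3ECC7 → 4-byte form F0 BE B3 87 at offsets 11–14.
U+0977 → 3-byte form E0 A5 B7 at offsets 15–17.
U+F9EF → 3-byte form EF A7 AF at offsets 18–20.
U+5D46 → 3-byte form E5 B5 86 at offsets 21–23.
Offset 22 falls in char 7's range; it's byte 2 of E5 B5 86 = 0xB5.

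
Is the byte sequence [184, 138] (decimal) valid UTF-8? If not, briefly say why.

invalid (continuation byte with no leading byte)

Byte 0xB8 = 10111000 has the form 10xxxxxx — a continuation byte — but there is no preceding leading byte.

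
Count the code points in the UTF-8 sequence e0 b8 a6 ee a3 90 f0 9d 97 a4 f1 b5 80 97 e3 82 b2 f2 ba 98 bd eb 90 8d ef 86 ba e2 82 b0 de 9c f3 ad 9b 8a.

Byte at offset 0: 0xE0 = 11100000 → 3-byte char (#1). Advance 3.
Byte at offset 3: 0xEE = 11101110 → 3-byte char (#2). Advance 3.
Byte at offset 6: 0xF0 = 11110000 → 4-byte char (#3). Advance 4.
Byte at offset 10: 0xF1 = 11110001 → 4-byte char (#4). Advance 4.
Byte at offset 14: 0xE3 = 11100011 → 3-byte char (#5). Advance 3.
Byte at offset 17: 0xF2 = 11110010 → 4-byte char (#6). Advance 4.
Byte at offset 21: 0xEB = 11101011 → 3-byte char (#7). Advance 3.
Byte at offset 24: 0xEF = 11101111 → 3-byte char (#8). Advance 3.
Byte at offset 27: 0xE2 = 11100010 → 3-byte char (#9). Advance 3.
Byte at offset 30: 0xDE = 11011110 → 2-byte char (#10). Advance 2.
Byte at offset 32: 0xF3 = 11110011 → 4-byte char (#11). Advance 4.
Reached end at offset 36 after 11 code points.

11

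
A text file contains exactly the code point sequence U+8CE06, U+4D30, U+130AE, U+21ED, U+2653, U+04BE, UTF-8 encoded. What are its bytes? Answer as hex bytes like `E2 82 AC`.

U+8CE06: 4-byte form → F2 8C B8 86.
U+4D30: 3-byte form → E4 B4 B0.
U+130AE: 4-byte form → F0 93 82 AE.
U+21ED: 3-byte form → E2 87 AD.
U+2653: 3-byte form → E2 99 93.
U+04BE: 2-byte form → D2 BE.
Concatenated (19 bytes): F2 8C B8 86 E4 B4 B0 F0 93 82 AE E2 87 AD E2 99 93 D2 BE.

F2 8C B8 86 E4 B4 B0 F0 93 82 AE E2 87 AD E2 99 93 D2 BE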